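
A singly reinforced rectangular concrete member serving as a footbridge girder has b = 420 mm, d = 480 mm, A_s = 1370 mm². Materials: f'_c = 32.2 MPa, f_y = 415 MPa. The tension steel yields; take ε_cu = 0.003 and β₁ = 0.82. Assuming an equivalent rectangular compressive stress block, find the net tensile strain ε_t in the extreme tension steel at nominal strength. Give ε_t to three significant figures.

ε_t ≈ 0.0209

a = A_s f_y/(0.85 f'_c b) = 49.46 mm.
β₁ = 0.82, so c = a/β₁ = 49.46/0.82 = 60.32 mm.
From the linear strain diagram with ε_cu = 0.003: ε_t = 0.003 (d − c)/c = 0.003 × (480 − 60.32)/60.32 = 0.0209.
Since ε_t ≥ 0.005, the section is tension-controlled.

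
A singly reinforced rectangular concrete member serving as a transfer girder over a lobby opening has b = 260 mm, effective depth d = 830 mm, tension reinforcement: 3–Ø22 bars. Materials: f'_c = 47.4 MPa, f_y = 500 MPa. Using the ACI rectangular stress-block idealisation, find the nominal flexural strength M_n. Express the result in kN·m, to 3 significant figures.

A_s = 3 × 380 = 1140 mm².
T = A_s f_y = 1140 × 500 = 570000 N = 570 kN.
From C = T: a = T/(0.85 f'_c b) = 570000/(0.85 × 47.4 × 260) = 54.41 mm.
M_n = T(d − a/2) = 570 kN × (830 − 27.205) mm = 457.59 kN·m.

M_n ≈ 458 kN·m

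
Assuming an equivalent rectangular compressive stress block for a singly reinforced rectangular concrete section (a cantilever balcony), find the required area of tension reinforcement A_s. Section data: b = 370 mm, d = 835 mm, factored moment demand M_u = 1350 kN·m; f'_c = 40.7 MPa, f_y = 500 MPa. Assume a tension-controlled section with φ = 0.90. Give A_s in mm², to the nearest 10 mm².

M_n = M_u/φ = 1350/0.90 = 1500 kN·m.
With M_n = 0.85 f'_c a b (d − a/2), solve the quadratic for a:
a = d − √(d² − 2M_n/(0.85 f'_c b)) = 835 − √(835² − 2 × 1500×10⁶/(0.85 × 40.7 × 370)) = 154.67 mm.
A_s = 0.85 f'_c a b / f_y = 0.85 × 40.7 × 154.67 × 370 / 500 = 3959.6 mm².

A_s ≈ 3960 mm²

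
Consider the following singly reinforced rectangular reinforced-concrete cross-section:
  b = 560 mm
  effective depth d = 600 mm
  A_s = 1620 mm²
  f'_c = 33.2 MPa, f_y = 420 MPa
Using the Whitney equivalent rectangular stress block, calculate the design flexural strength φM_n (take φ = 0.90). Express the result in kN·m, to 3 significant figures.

T = A_s f_y = 1620 × 420 = 680400 N = 680.4 kN.
From C = T: a = T/(0.85 f'_c b) = 680400/(0.85 × 33.2 × 560) = 43.05 mm.
M_n = T(d − a/2) = 680.4 kN × (600 − 21.525) mm = 393.59 kN·m.
φM_n = 0.90 × 393.59 = 354.23 kN·m.

φM_n ≈ 354 kN·m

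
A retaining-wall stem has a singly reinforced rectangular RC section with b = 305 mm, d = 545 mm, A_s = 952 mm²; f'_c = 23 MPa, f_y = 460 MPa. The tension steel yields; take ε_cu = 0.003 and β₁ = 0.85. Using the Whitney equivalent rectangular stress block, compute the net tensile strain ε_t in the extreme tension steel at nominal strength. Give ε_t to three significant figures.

a = A_s f_y/(0.85 f'_c b) = 73.44 mm.
β₁ = 0.85, so c = a/β₁ = 73.44/0.85 = 86.40 mm.
From the linear strain diagram with ε_cu = 0.003: ε_t = 0.003 (d − c)/c = 0.003 × (545 − 86.40)/86.40 = 0.0159.
Since ε_t ≥ 0.005, the section is tension-controlled.

ε_t ≈ 0.0159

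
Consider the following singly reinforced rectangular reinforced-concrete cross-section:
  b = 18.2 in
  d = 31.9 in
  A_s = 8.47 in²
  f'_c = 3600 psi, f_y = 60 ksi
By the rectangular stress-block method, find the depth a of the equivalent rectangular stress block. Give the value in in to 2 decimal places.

a ≈ 9.13 in

T = A_s f_y = 8.47 × 60 = 508.2 kips.
a = T/(0.85 f'_c b) = 508.2/(0.85 × 3.6 × 18.2) = 9.13 in.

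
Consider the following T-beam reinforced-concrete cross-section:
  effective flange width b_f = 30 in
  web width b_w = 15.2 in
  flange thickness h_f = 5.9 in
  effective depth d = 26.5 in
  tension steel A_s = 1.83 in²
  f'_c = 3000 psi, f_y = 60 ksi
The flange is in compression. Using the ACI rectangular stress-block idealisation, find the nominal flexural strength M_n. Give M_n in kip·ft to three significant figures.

M_n ≈ 236 kip·ft

Tension: T = A_s f_y = 1.83 × 60 = 109.8 kips.
Try a within the flange: a = T/(0.85 f'_c b_f) = 109.8/(0.85 × 3 × 30) = 1.435 in.
Since a = 1.435 ≤ h_f = 5.9 in, the stress block lies entirely in the flange; analyse as a rectangular beam of width b_f.
M_n = T(d − a/2) = 109.8 × (26.5 − 0.7175) = 2830.9 kip·in.
M_n = 2830.9/12 = 235.91 kip·ft.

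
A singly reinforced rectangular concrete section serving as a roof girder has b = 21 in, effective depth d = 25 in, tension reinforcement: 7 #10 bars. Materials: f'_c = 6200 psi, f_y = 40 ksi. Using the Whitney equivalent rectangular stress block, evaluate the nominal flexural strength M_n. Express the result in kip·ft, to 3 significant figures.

A_s = 7 × 1.27 = 8.89 in².
T = A_s f_y = 8.89 × 40 = 355.6 kips.
a = T/(0.85 f'_c b) = 355.6/(0.85 × 6.2 × 21) = 3.213 in.
M_n = T(d − a/2) = 355.6 × (25 − 1.6065) = 8318.7 kip·in = 8318.7/12 = 693.23 kip·ft.

M_n ≈ 693 kip·ft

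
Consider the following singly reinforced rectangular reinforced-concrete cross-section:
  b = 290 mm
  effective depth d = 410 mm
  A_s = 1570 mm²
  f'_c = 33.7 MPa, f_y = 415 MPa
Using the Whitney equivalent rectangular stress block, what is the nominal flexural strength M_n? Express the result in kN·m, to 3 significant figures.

T = A_s f_y = 1570 × 415 = 651550 N = 651.55 kN.
From C = T: a = T/(0.85 f'_c b) = 651550/(0.85 × 33.7 × 290) = 78.43 mm.
M_n = T(d − a/2) = 651.55 kN × (410 − 39.215) mm = 241.58 kN·m.

M_n ≈ 242 kN·m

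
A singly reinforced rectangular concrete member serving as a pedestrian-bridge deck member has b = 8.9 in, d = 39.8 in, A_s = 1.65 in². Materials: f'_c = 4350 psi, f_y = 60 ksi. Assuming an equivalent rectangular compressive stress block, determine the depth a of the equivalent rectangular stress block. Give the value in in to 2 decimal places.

a ≈ 3.01 in

T = A_s f_y = 1.65 × 60 = 99 kips.
a = T/(0.85 f'_c b) = 99/(0.85 × 4.35 × 8.9) = 3.01 in.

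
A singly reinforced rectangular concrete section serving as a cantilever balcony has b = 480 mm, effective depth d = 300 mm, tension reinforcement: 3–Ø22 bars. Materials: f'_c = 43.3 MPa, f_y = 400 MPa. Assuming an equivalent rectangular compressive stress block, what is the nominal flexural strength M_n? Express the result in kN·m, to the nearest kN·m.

A_s = 3 × 380 = 1140 mm².
T = A_s f_y = 1140 × 400 = 456000 N = 456 kN.
From C = T: a = T/(0.85 f'_c b) = 456000/(0.85 × 43.3 × 480) = 25.81 mm.
M_n = T(d − a/2) = 456 kN × (300 − 12.905) mm = 130.92 kN·m.

M_n ≈ 131 kN·m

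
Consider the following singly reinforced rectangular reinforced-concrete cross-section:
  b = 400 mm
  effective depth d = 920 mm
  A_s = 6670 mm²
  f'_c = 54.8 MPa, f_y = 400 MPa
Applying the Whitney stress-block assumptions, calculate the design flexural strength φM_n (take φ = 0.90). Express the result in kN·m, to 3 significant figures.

φM_n ≈ 2040 kN·m

T = A_s f_y = 6670 × 400 = 2668000 N = 2668 kN.
From C = T: a = T/(0.85 f'_c b) = 2668000/(0.85 × 54.8 × 400) = 143.19 mm.
M_n = T(d − a/2) = 2668 kN × (920 − 71.595) mm = 2263.54 kN·m.
φM_n = 0.90 × 2263.54 = 2037.19 kN·m.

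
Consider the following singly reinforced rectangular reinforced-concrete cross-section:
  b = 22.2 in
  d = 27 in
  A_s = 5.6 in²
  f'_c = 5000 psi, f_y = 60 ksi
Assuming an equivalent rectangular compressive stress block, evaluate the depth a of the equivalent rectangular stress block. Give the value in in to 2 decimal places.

a ≈ 3.56 in

T = A_s f_y = 5.6 × 60 = 336 kips.
a = T/(0.85 f'_c b) = 336/(0.85 × 5 × 22.2) = 3.56 in.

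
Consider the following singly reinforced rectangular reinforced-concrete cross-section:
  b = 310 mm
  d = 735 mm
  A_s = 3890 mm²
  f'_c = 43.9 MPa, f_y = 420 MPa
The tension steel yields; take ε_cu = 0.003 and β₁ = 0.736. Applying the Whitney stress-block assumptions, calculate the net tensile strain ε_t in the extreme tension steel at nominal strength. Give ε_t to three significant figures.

a = A_s f_y/(0.85 f'_c b) = 141.24 mm.
β₁ = 0.736, so c = a/β₁ = 141.24/0.736 = 191.90 mm.
From the linear strain diagram with ε_cu = 0.003: ε_t = 0.003 (d − c)/c = 0.003 × (735 − 191.90)/191.90 = 0.00849.
Since ε_t ≥ 0.005, the section is tension-controlled.

ε_t ≈ 0.00849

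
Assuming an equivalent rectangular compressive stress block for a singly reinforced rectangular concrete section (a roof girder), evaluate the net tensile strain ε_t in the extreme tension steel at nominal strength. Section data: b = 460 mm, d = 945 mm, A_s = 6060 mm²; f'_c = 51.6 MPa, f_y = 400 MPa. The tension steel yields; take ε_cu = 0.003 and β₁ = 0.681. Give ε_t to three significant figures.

a = A_s f_y/(0.85 f'_c b) = 120.15 mm.
β₁ = 0.681, so c = a/β₁ = 120.15/0.681 = 176.43 mm.
From the linear strain diagram with ε_cu = 0.003: ε_t = 0.003 (d − c)/c = 0.003 × (945 − 176.43)/176.43 = 0.0131.
Since ε_t ≥ 0.005, the section is tension-controlled.

ε_t ≈ 0.0131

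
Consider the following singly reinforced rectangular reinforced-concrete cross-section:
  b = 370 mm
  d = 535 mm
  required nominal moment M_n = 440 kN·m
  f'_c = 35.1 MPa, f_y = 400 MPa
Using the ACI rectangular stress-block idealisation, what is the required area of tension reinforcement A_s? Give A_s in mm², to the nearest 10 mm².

With M_n = 0.85 f'_c a b (d − a/2), solve the quadratic for a:
a = d − √(d² − 2M_n/(0.85 f'_c b)) = 535 − √(535² − 2 × 440×10⁶/(0.85 × 35.1 × 370)) = 80.57 mm.
A_s = 0.85 f'_c a b / f_y = 0.85 × 35.1 × 80.57 × 370 / 400 = 2223.5 mm².

A_s ≈ 2220 mm²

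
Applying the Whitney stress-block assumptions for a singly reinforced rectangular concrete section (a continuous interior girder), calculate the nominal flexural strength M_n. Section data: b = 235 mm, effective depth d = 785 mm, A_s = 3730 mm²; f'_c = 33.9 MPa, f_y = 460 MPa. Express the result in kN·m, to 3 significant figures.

T = A_s f_y = 3730 × 460 = 1715800 N = 1715.8 kN.
From C = T: a = T/(0.85 f'_c b) = 1715800/(0.85 × 33.9 × 235) = 253.38 mm.
M_n = T(d − a/2) = 1715.8 kN × (785 − 126.69) mm = 1129.53 kN·m.

M_n ≈ 1130 kN·m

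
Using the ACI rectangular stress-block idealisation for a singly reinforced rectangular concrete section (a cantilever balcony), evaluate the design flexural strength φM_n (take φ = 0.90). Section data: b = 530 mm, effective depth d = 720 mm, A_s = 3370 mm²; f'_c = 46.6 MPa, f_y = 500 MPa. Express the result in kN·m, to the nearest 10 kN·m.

φM_n ≈ 1030 kN·m

T = A_s f_y = 3370 × 500 = 1685000 N = 1685 kN.
From C = T: a = T/(0.85 f'_c b) = 1685000/(0.85 × 46.6 × 530) = 80.26 mm.
M_n = T(d − a/2) = 1685 kN × (720 − 40.13) mm = 1145.58 kN·m.
φM_n = 0.90 × 1145.58 = 1031.02 kN·m.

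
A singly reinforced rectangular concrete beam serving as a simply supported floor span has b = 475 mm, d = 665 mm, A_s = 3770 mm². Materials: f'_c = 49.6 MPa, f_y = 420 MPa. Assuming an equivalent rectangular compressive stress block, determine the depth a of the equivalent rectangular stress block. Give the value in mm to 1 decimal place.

a ≈ 79.1 mm

T = A_s f_y = 3770 × 420 = 1583400 N = 1583.4 kN.
Setting C = 0.85 f'_c a b equal to T: a = 1583400/(0.85 × 49.6 × 475) = 79.1 mm.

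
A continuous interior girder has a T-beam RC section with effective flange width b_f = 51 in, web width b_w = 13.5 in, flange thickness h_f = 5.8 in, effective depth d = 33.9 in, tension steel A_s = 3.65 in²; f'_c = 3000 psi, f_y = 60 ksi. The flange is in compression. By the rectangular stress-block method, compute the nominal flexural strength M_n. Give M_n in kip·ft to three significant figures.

Tension: T = A_s f_y = 3.65 × 60 = 219 kips.
Try a within the flange: a = T/(0.85 f'_c b_f) = 219/(0.85 × 3 × 51) = 1.684 in.
Since a = 1.684 ≤ h_f = 5.8 in, the stress block lies entirely in the flange; analyse as a rectangular beam of width b_f.
M_n = T(d − a/2) = 219 × (33.9 − 0.842) = 7239.7 kip·in.
M_n = 7239.7/12 = 603.31 kip·ft.

M_n ≈ 603 kip·ft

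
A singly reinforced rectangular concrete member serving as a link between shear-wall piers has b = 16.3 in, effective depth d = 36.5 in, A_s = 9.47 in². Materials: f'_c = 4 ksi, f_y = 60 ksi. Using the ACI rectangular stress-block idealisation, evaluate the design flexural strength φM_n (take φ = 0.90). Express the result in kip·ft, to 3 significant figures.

T = A_s f_y = 9.47 × 60 = 568.2 kips.
a = T/(0.85 f'_c b) = 568.2/(0.85 × 4 × 16.3) = 10.253 in.
M_n = T(d − a/2) = 568.2 × (36.5 − 5.1265) = 17826.4 kip·in = 17826.4/12 = 1485.53 kip·ft.
φM_n = 0.90 × 1485.53 = 1336.98 kip·ft.

φM_n ≈ 1340 kip·ft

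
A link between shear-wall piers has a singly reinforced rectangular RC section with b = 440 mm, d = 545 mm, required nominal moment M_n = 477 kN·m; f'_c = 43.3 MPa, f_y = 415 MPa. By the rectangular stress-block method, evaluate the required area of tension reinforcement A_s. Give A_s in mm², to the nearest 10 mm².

A_s ≈ 2230 mm²

With M_n = 0.85 f'_c a b (d − a/2), solve the quadratic for a:
a = d − √(d² − 2M_n/(0.85 f'_c b)) = 545 − √(545² − 2 × 477×10⁶/(0.85 × 43.3 × 440)) = 57.03 mm.
A_s = 0.85 f'_c a b / f_y = 0.85 × 43.3 × 57.03 × 440 / 415 = 2225.4 mm².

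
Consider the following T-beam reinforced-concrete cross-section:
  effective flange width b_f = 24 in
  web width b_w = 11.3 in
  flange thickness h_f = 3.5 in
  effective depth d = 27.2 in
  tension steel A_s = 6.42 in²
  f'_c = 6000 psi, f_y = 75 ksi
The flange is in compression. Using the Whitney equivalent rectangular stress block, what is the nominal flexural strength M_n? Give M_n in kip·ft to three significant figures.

Tension: T = A_s f_y = 6.42 × 75 = 481.5 kips.
Try a within the flange: a = T/(0.85 f'_c b_f) = 481.5/(0.85 × 6 × 24) = 3.934 in.
a = 3.934 > h_f = 3.5 in: the block extends into the web. Split into flange-overhang and web parts.
C_f = 0.85 f'_c (b_f − b_w) h_f = 0.85 × 6 × (24 − 11.3) × 3.5 = 226.7 kips.
Remaining web compression depth: a_w = (T − C_f)/(0.85 f'_c b_w) = (481.5 − 226.7)/(0.85 × 6 × 11.3) = 4.421 in.
M_n = C_f(d − h_f/2) + (T − C_f)(d − a_w/2) = 226.7 × (27.2 − 1.75) + 254.8 × (27.2 − 2.2105) = 5769.5 + 6367.3 = 12136.8 kip·in.
M_n = 12136.8/12 = 1011.40 kip·ft.

M_n ≈ 1010 kip·ft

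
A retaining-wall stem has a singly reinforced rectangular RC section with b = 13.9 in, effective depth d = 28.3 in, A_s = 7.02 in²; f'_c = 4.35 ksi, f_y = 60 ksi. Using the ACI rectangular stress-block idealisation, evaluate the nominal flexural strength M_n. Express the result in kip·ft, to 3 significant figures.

T = A_s f_y = 7.02 × 60 = 421.2 kips.
a = T/(0.85 f'_c b) = 421.2/(0.85 × 4.35 × 13.9) = 8.195 in.
M_n = T(d − a/2) = 421.2 × (28.3 − 4.0975) = 10194.1 kip·in = 10194.1/12 = 849.51 kip·ft.

M_n ≈ 850 kip·ft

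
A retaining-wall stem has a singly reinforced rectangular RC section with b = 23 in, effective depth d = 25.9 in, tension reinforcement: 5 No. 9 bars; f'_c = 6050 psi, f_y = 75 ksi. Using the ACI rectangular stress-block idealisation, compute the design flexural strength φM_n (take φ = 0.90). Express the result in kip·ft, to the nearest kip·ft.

A_s = 5 × 1 = 5 in².
T = A_s f_y = 5 × 75 = 375 kips.
a = T/(0.85 f'_c b) = 375/(0.85 × 6.05 × 23) = 3.171 in.
M_n = T(d − a/2) = 375 × (25.9 − 1.5855) = 9117.9 kip·in = 9117.9/12 = 759.83 kip·ft.
φM_n = 0.90 × 759.83 = 683.85 kip·ft.

φM_n ≈ 684 kip·ft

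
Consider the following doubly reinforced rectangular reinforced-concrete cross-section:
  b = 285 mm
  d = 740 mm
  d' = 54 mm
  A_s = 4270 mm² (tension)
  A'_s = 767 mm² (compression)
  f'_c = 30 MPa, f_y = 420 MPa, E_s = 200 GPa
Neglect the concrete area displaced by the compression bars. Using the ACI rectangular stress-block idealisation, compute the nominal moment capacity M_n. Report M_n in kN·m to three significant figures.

Assume both tension and compression steel yield.
Net tension couple steel: A_s − A'_s = 3503 mm².
a = (A_s − A'_s) f_y / (0.85 f'_c b) = 1471260/(0.85 × 30 × 285) = 202.44 mm.
c = a/β₁ = 202.44/0.836 = 242.15 mm; ε'_s = 0.003(c − d')/c = 0.0023 ≥ f_y/E_s = 0.0021, so compression steel does yield.
M_n = (A_s − A'_s) f_y (d − a/2) + A'_s f_y (d − d') = [1471260 × (740 − 101.22) + 322140 × (740 − 54)] × 10⁻⁶ = 939.81 + 220.99 = 1160.80 kN·m.

M_n ≈ 1160 kN·m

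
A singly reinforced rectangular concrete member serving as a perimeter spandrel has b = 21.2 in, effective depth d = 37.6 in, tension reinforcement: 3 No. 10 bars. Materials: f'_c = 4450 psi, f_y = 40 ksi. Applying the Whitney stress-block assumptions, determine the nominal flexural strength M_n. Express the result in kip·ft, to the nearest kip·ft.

A_s = 3 × 1.27 = 3.81 in².
T = A_s f_y = 3.81 × 40 = 152.4 kips.
a = T/(0.85 f'_c b) = 152.4/(0.85 × 4.45 × 21.2) = 1.901 in.
M_n = T(d − a/2) = 152.4 × (37.6 − 0.9505) = 5585.4 kip·in = 5585.4/12 = 465.45 kip·ft.

M_n ≈ 465 kip·ft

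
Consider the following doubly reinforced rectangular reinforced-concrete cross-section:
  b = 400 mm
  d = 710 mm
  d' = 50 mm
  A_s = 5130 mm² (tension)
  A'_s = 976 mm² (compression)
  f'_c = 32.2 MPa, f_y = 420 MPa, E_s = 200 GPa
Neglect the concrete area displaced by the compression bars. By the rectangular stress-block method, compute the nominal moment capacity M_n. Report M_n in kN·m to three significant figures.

Assume both tension and compression steel yield.
Net tension couple steel: A_s − A'_s = 4154 mm².
a = (A_s − A'_s) f_y / (0.85 f'_c b) = 1744680/(0.85 × 32.2 × 400) = 159.36 mm.
c = a/β₁ = 159.36/0.82 = 194.34 mm; ε'_s = 0.003(c − d')/c = 0.0022 ≥ f_y/E_s = 0.0021, so compression steel does yield.
M_n = (A_s − A'_s) f_y (d − a/2) + A'_s f_y (d − d') = [1744680 × (710 − 79.68) + 409920 × (710 − 50)] × 10⁻⁶ = 1099.71 + 270.55 = 1370.26 kN·m.

M_n ≈ 1370 kN·m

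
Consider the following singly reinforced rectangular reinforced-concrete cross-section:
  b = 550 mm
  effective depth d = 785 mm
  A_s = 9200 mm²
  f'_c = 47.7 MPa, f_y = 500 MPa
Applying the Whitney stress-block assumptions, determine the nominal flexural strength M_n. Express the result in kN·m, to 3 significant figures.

M_n ≈ 3140 kN·m

T = A_s f_y = 9200 × 500 = 4600000 N = 4600 kN.
From C = T: a = T/(0.85 f'_c b) = 4600000/(0.85 × 47.7 × 550) = 206.28 mm.
M_n = T(d − a/2) = 4600 kN × (785 − 103.14) mm = 3136.56 kN·m.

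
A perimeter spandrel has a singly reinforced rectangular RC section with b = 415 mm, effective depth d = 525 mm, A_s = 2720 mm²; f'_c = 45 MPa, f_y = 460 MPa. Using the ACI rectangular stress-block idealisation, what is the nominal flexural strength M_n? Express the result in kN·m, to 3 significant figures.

T = A_s f_y = 2720 × 460 = 1251200 N = 1251.2 kN.
From C = T: a = T/(0.85 f'_c b) = 1251200/(0.85 × 45 × 415) = 78.82 mm.
M_n = T(d − a/2) = 1251.2 kN × (525 − 39.41) mm = 607.57 kN·m.

M_n ≈ 608 kN·m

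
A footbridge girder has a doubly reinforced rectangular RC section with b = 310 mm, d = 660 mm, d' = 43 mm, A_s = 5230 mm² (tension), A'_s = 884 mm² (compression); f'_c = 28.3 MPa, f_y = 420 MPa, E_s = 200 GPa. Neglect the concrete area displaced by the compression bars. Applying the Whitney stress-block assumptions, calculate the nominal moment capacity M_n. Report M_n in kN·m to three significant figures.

M_n ≈ 1210 kN·m

Assume both tension and compression steel yield.
Net tension couple steel: A_s − A'_s = 4346 mm².
a = (A_s − A'_s) f_y / (0.85 f'_c b) = 1825320/(0.85 × 28.3 × 310) = 244.78 mm.
c = a/β₁ = 244.78/0.848 = 288.66 mm; ε'_s = 0.003(c − d')/c = 0.0026 ≥ f_y/E_s = 0.0021, so compression steel does yield.
M_n = (A_s − A'_s) f_y (d − a/2) + A'_s f_y (d − d') = [1825320 × (660 − 122.39) + 371280 × (660 − 43)] × 10⁻⁶ = 981.31 + 229.08 = 1210.39 kN·m.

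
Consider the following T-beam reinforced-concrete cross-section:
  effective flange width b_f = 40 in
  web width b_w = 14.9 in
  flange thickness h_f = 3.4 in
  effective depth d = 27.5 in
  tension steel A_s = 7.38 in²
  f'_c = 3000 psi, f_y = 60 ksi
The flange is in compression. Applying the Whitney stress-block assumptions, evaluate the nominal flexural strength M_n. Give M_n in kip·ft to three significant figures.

Tension: T = A_s f_y = 7.38 × 60 = 442.8 kips.
Try a within the flange: a = T/(0.85 f'_c b_f) = 442.8/(0.85 × 3 × 40) = 4.341 in.
a = 4.341 > h_f = 3.4 in: the block extends into the web. Split into flange-overhang and web parts.
C_f = 0.85 f'_c (b_f − b_w) h_f = 0.85 × 3 × (40 − 14.9) × 3.4 = 217.6 kips.
Remaining web compression depth: a_w = (T − C_f)/(0.85 f'_c b_w) = (442.8 − 217.6)/(0.85 × 3 × 14.9) = 5.927 in.
M_n = C_f(d − h_f/2) + (T − C_f)(d − a_w/2) = 217.6 × (27.5 − 1.7) + 225.2 × (27.5 − 2.9635) = 5614.1 + 5525.6 = 11139.7 kip·in.
M_n = 11139.7/12 = 928.31 kip·ft.

M_n ≈ 928 kip·ft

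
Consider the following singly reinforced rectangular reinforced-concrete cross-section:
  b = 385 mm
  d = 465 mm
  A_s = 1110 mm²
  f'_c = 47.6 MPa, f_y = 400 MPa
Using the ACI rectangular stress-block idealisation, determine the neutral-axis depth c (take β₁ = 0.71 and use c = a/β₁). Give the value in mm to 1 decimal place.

T = A_s f_y = 1110 × 400 = 444000 N = 444 kN.
Setting C = 0.85 f'_c a b equal to T: a = 444000/(0.85 × 47.6 × 385) = 28.503 mm.
With β₁ = 0.71, c = a/β₁ = 28.503/0.71 = 40.1 mm.

c ≈ 40.1 mm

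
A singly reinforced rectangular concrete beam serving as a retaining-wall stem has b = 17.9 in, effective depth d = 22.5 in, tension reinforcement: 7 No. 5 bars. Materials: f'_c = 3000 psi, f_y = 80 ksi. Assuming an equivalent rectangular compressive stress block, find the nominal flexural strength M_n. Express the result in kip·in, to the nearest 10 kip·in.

M_n ≈ 3580 kip·in

A_s = 7 × 0.31 = 2.17 in².
T = A_s f_y = 2.17 × 80 = 173.6 kips.
a = T/(0.85 f'_c b) = 173.6/(0.85 × 3 × 17.9) = 3.803 in.
M_n = T(d − a/2) = 173.6 × (22.5 − 1.9015) = 3575.9 kip·in.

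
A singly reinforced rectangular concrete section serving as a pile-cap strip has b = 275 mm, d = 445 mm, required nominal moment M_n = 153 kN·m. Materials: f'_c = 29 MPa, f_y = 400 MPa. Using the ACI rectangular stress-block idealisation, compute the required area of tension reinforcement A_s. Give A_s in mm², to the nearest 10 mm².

A_s ≈ 920 mm²

With M_n = 0.85 f'_c a b (d − a/2), solve the quadratic for a:
a = d − √(d² − 2M_n/(0.85 f'_c b)) = 445 − √(445² − 2 × 153×10⁶/(0.85 × 29 × 275)) = 54.00 mm.
A_s = 0.85 f'_c a b / f_y = 0.85 × 29 × 54.00 × 275 / 400 = 915.1 mm².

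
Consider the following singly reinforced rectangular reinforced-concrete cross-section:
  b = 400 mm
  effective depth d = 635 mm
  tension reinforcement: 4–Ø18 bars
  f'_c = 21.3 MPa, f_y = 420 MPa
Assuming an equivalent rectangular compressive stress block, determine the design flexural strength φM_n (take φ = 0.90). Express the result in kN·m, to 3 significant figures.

A_s = 4 × 254 = 1016 mm².
T = A_s f_y = 1016 × 420 = 426720 N = 426.72 kN.
From C = T: a = T/(0.85 f'_c b) = 426720/(0.85 × 21.3 × 400) = 58.92 mm.
M_n = T(d − a/2) = 426.72 kN × (635 − 29.46) mm = 258.40 kN·m.
φM_n = 0.90 × 258.40 = 232.56 kN·m.

φM_n ≈ 233 kN·m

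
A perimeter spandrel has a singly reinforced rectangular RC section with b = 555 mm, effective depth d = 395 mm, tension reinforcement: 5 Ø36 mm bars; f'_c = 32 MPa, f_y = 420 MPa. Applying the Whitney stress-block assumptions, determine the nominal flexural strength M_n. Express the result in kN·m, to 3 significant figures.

A_s = 5 × 1018 = 5090 mm².
T = A_s f_y = 5090 × 420 = 2137800 N = 2137.8 kN.
From C = T: a = T/(0.85 f'_c b) = 2137800/(0.85 × 32 × 555) = 141.61 mm.
M_n = T(d − a/2) = 2137.8 kN × (395 − 70.805) mm = 693.06 kN·m.

M_n ≈ 693 kN·m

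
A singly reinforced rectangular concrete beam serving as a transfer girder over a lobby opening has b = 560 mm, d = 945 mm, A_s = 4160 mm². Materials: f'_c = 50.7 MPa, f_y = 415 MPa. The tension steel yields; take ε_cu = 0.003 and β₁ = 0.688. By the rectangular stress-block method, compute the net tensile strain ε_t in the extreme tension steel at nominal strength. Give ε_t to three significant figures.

ε_t ≈ 0.0243

a = A_s f_y/(0.85 f'_c b) = 71.54 mm.
β₁ = 0.688, so c = a/β₁ = 71.54/0.688 = 103.98 mm.
From the linear strain diagram with ε_cu = 0.003: ε_t = 0.003 (d − c)/c = 0.003 × (945 − 103.98)/103.98 = 0.0243.
Since ε_t ≥ 0.005, the section is tension-controlled.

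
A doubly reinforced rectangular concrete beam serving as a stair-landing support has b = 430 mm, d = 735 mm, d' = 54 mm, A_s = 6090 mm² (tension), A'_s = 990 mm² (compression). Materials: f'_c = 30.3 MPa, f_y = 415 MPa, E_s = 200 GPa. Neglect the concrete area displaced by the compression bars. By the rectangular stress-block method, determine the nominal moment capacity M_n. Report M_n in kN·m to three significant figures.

M_n ≈ 1630 kN·m

Assume both tension and compression steel yield.
Net tension couple steel: A_s − A'_s = 5100 mm².
a = (A_s − A'_s) f_y / (0.85 f'_c b) = 2116500/(0.85 × 30.3 × 430) = 191.11 mm.
c = a/β₁ = 191.11/0.834 = 229.15 mm; ε'_s = 0.003(c − d')/c = 0.0023 ≥ f_y/E_s = 0.0021, so compression steel does yield.
M_n = (A_s − A'_s) f_y (d − a/2) + A'_s f_y (d − d') = [2116500 × (735 − 95.555) + 410850 × (735 − 54)] × 10⁻⁶ = 1353.39 + 279.79 = 1633.18 kN·m.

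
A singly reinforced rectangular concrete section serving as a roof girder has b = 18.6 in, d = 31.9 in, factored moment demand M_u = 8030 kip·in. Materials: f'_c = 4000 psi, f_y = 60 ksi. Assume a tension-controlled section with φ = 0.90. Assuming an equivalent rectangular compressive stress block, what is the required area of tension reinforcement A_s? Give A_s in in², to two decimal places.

M_n = M_u/φ = 8030/0.90 = 8922.22 kip·in.
From M_n = 0.85 f'_c a b (d − a/2):
a = d − √(d² − 2M_n/(0.85 f'_c b)) = 31.9 − √(31.9² − 2 × 8922.22/(0.85 × 4 × 18.6)) = 4.781 in.
A_s = 0.85 f'_c a b / f_y = 0.85 × 4 × 4.781 × 18.6 / 60 = 5.039 in².

A_s ≈ 5.04 in²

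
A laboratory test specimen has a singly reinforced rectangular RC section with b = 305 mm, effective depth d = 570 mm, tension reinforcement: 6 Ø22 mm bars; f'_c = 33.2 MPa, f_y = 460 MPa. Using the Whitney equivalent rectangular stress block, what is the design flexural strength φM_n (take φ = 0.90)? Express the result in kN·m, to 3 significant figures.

A_s = 6 × 380 = 2280 mm².
T = A_s f_y = 2280 × 460 = 1048800 N = 1048.8 kN.
From C = T: a = T/(0.85 f'_c b) = 1048800/(0.85 × 33.2 × 305) = 121.85 mm.
M_n = T(d − a/2) = 1048.8 kN × (570 − 60.925) mm = 533.92 kN·m.
φM_n = 0.90 × 533.92 = 480.53 kN·m.

φM_n ≈ 481 kN·m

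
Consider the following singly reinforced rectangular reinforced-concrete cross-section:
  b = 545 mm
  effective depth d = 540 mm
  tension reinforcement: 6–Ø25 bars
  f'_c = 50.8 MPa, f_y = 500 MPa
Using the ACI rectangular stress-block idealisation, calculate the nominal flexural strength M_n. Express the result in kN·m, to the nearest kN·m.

A_s = 6 × 491 = 2946 mm².
T = A_s f_y = 2946 × 500 = 1473000 N = 1473 kN.
From C = T: a = T/(0.85 f'_c b) = 1473000/(0.85 × 50.8 × 545) = 62.59 mm.
M_n = T(d − a/2) = 1473 kN × (540 − 31.295) mm = 749.32 kN·m.

M_n ≈ 749 kN·m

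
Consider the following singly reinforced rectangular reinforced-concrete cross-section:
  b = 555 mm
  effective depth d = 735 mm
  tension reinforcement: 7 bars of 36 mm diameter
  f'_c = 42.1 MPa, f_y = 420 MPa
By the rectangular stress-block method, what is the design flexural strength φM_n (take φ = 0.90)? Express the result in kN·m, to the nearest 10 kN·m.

φM_n ≈ 1780 kN·m

A_s = 7 × 1018 = 7126 mm².
T = A_s f_y = 7126 × 420 = 2992920 N = 2992.92 kN.
From C = T: a = T/(0.85 f'_c b) = 2992920/(0.85 × 42.1 × 555) = 150.70 mm.
M_n = T(d − a/2) = 2992.92 kN × (735 − 75.35) mm = 1974.28 kN·m.
φM_n = 0.90 × 1974.28 = 1776.85 kN·m.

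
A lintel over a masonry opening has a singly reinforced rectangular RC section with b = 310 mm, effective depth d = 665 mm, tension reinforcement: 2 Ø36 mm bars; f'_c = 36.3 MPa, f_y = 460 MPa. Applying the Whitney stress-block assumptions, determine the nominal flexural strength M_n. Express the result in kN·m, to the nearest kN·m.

M_n ≈ 577 kN·m

A_s = 2 × 1018 = 2036 mm².
T = A_s f_y = 2036 × 460 = 936560 N = 936.56 kN.
From C = T: a = T/(0.85 f'_c b) = 936560/(0.85 × 36.3 × 310) = 97.91 mm.
M_n = T(d − a/2) = 936.56 kN × (665 − 48.955) mm = 576.96 kN·m.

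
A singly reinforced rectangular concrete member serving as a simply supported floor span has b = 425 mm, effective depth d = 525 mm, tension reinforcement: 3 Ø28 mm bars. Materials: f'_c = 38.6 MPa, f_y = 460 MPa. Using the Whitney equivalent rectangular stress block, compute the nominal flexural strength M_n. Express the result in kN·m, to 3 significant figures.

M_n ≈ 420 kN·m

A_s = 3 × 616 = 1848 mm².
T = A_s f_y = 1848 × 460 = 850080 N = 850.08 kN.
From C = T: a = T/(0.85 f'_c b) = 850080/(0.85 × 38.6 × 425) = 60.96 mm.
M_n = T(d − a/2) = 850.08 kN × (525 − 30.48) mm = 420.38 kN·m.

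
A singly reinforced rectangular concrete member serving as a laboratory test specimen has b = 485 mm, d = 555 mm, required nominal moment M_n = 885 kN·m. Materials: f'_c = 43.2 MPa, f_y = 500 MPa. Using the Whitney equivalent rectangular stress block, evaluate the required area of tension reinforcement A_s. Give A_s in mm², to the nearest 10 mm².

A_s ≈ 3500 mm²

With M_n = 0.85 f'_c a b (d − a/2), solve the quadratic for a:
a = d − √(d² − 2M_n/(0.85 f'_c b)) = 555 − √(555² − 2 × 885×10⁶/(0.85 × 43.2 × 485)) = 98.23 mm.
A_s = 0.85 f'_c a b / f_y = 0.85 × 43.2 × 98.23 × 485 / 500 = 3498.8 mm².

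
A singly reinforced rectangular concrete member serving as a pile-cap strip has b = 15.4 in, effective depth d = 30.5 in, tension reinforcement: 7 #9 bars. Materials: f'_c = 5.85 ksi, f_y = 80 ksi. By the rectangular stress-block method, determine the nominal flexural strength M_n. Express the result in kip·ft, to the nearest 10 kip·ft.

A_s = 7 × 1 = 7 in².
T = A_s f_y = 7 × 80 = 560 kips.
a = T/(0.85 f'_c b) = 560/(0.85 × 5.85 × 15.4) = 7.313 in.
M_n = T(d − a/2) = 560 × (30.5 − 3.6565) = 15032.4 kip·in = 15032.4/12 = 1252.70 kip·ft.

M_n ≈ 1250 kip·ft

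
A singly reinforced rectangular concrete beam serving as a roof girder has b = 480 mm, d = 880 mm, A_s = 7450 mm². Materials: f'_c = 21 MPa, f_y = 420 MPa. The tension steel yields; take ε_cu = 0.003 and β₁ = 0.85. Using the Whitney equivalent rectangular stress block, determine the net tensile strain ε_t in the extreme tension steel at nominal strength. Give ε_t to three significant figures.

ε_t ≈ 0.00314

a = A_s f_y/(0.85 f'_c b) = 365.20 mm.
β₁ = 0.85, so c = a/β₁ = 365.20/0.85 = 429.65 mm.
From the linear strain diagram with ε_cu = 0.003: ε_t = 0.003 (d − c)/c = 0.003 × (880 − 429.65)/429.65 = 0.00314.
ε_t < 0.004 — the section is over-reinforced for flexure under ACI limits.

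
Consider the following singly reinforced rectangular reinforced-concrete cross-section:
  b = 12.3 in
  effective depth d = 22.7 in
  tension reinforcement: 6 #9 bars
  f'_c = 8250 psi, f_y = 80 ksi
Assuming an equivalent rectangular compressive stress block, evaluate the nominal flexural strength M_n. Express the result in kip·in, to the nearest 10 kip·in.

A_s = 6 × 1 = 6 in².
T = A_s f_y = 6 × 80 = 480 kips.
a = T/(0.85 f'_c b) = 480/(0.85 × 8.25 × 12.3) = 5.565 in.
M_n = T(d − a/2) = 480 × (22.7 − 2.7825) = 9560.4 kip·in.

M_n ≈ 9560 kip·in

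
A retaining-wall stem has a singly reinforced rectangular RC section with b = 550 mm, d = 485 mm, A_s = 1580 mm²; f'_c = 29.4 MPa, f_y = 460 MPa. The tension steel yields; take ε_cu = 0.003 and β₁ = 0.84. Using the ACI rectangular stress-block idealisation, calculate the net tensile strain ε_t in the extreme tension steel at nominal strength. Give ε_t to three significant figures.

a = A_s f_y/(0.85 f'_c b) = 52.88 mm.
β₁ = 0.84, so c = a/β₁ = 52.88/0.84 = 62.95 mm.
From the linear strain diagram with ε_cu = 0.003: ε_t = 0.003 (d − c)/c = 0.003 × (485 − 62.95)/62.95 = 0.0201.
Since ε_t ≥ 0.005, the section is tension-controlled.

ε_t ≈ 0.0201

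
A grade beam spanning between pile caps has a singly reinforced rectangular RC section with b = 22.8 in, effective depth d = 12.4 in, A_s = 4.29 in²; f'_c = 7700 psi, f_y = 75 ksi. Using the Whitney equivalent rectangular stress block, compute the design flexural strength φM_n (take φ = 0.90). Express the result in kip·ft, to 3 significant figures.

T = A_s f_y = 4.29 × 75 = 321.75 kips.
a = T/(0.85 f'_c b) = 321.75/(0.85 × 7.7 × 22.8) = 2.156 in.
M_n = T(d − a/2) = 321.75 × (12.4 − 1.078) = 3642.9 kip·in = 3642.9/12 = 303.58 kip·ft.
φM_n = 0.90 × 303.58 = 273.22 kip·ft.

φM_n ≈ 273 kip·ft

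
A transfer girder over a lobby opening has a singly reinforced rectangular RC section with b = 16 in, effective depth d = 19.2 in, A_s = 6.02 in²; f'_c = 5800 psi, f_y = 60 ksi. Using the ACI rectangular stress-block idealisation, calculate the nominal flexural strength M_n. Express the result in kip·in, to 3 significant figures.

T = A_s f_y = 6.02 × 60 = 361.2 kips.
a = T/(0.85 f'_c b) = 361.2/(0.85 × 5.8 × 16) = 4.579 in.
M_n = T(d − a/2) = 361.2 × (19.2 − 2.2895) = 6108.1 kip·in.

M_n ≈ 6110 kip·in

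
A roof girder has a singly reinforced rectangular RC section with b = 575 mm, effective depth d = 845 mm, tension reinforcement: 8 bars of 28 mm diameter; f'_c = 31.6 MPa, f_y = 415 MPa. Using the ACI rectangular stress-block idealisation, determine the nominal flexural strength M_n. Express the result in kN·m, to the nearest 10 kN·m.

A_s = 8 × 616 = 4928 mm².
T = A_s f_y = 4928 × 415 = 2045120 N = 2045.12 kN.
From C = T: a = T/(0.85 f'_c b) = 2045120/(0.85 × 31.6 × 575) = 132.42 mm.
M_n = T(d − a/2) = 2045.12 kN × (845 − 66.21) mm = 1592.72 kN·m.

M_n ≈ 1590 kN·m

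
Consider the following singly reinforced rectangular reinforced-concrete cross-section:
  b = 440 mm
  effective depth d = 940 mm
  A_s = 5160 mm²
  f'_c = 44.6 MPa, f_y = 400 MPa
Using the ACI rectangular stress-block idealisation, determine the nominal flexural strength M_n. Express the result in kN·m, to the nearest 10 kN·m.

T = A_s f_y = 5160 × 400 = 2064000 N = 2064 kN.
From C = T: a = T/(0.85 f'_c b) = 2064000/(0.85 × 44.6 × 440) = 123.74 mm.
M_n = T(d − a/2) = 2064 kN × (940 − 61.87) mm = 1812.46 kN·m.

M_n ≈ 1810 kN·m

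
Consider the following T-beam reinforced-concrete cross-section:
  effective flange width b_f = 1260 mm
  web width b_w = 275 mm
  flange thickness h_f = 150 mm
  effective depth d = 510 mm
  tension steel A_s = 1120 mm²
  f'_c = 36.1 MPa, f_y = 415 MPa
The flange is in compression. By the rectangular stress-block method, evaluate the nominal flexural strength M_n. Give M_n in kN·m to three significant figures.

M_n ≈ 234 kN·m

Tension: T = A_s f_y = 1120 × 415 = 464800 N.
Try a within the flange: a = T/(0.85 f'_c b_f) = 464800/(0.85 × 36.1 × 1260) = 12.02 mm.
Since a = 12.02 ≤ h_f = 150 mm, the stress block lies entirely in the flange; analyse as a rectangular beam of width b_f.
M_n = T(d − a/2) = 464800 × (510 − 6.01) = 234.25 × 10⁶ N·mm.
M_n = 234.25 kN·m.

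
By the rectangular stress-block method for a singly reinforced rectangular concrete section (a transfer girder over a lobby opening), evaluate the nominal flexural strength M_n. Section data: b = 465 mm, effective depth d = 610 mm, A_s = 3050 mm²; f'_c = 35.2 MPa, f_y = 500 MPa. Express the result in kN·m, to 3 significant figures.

M_n ≈ 847 kN·m

T = A_s f_y = 3050 × 500 = 1525000 N = 1525 kN.
From C = T: a = T/(0.85 f'_c b) = 1525000/(0.85 × 35.2 × 465) = 109.61 mm.
M_n = T(d − a/2) = 1525 kN × (610 − 54.805) mm = 846.67 kN·m.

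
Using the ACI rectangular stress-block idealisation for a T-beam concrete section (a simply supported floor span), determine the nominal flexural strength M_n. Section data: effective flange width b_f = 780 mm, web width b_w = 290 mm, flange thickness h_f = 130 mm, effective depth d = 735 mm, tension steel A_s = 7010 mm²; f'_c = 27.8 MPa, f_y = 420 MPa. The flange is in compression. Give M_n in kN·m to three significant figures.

Tension: T = A_s f_y = 7010 × 420 = 2944200 N.
Try a within the flange: a = T/(0.85 f'_c b_f) = 2944200/(0.85 × 27.8 × 780) = 159.74 mm.
a = 159.74 > h_f = 130 mm: the block extends into the web. Split into flange-overhang and web parts.
C_f = 0.85 f'_c (b_f − b_w) h_f = 0.85 × 27.8 × (780 − 290) × 130 = 1505231 N.
Remaining web compression depth: a_w = (T − C_f)/(0.85 f'_c b_w) = (2944200 − 1505231)/(0.85 × 27.8 × 290) = 209.99 mm.
M_n = C_f(d − h_f/2) + (T − C_f)(d − a_w/2) = 1505231 × (735 − 65) + 1438969 × (735 − 104.995) = 1008.50 + 906.56 = 1915.06 × 10⁶ N·mm.
M_n = 1915.06 kN·m.

M_n ≈ 1920 kN·m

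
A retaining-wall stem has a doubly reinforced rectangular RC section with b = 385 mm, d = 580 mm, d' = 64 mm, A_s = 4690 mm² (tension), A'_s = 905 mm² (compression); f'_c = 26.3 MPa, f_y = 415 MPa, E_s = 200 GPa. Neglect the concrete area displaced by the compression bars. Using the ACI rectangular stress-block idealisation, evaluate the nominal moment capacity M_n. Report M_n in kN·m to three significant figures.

M_n ≈ 962 kN·m

Assume both tension and compression steel yield.
Net tension couple steel: A_s − A'_s = 3785 mm².
a = (A_s − A'_s) f_y / (0.85 f'_c b) = 1570775/(0.85 × 26.3 × 385) = 182.51 mm.
c = a/β₁ = 182.51/0.85 = 214.72 mm; ε'_s = 0.003(c − d')/c = 0.0021 ≥ f_y/E_s = 0.0021, so compression steel does yield.
M_n = (A_s − A'_s) f_y (d − a/2) + A'_s f_y (d − d') = [1570775 × (580 − 91.255) + 375575 × (580 − 64)] × 10⁻⁶ = 767.71 + 193.80 = 961.51 kN·m.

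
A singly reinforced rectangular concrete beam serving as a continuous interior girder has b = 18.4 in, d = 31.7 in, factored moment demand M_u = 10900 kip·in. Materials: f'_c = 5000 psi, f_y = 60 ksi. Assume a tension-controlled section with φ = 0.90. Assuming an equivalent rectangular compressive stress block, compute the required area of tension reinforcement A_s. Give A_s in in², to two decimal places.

M_n = M_u/φ = 10900/0.90 = 12111.1 kip·in.
From M_n = 0.85 f'_c a b (d − a/2):
a = d − √(d² − 2M_n/(0.85 f'_c b)) = 31.7 − √(31.7² − 2 × 12111.1/(0.85 × 5 × 18.4)) = 5.334 in.
A_s = 0.85 f'_c a b / f_y = 0.85 × 5 × 5.334 × 18.4 / 60 = 6.952 in².

A_s ≈ 6.95 in²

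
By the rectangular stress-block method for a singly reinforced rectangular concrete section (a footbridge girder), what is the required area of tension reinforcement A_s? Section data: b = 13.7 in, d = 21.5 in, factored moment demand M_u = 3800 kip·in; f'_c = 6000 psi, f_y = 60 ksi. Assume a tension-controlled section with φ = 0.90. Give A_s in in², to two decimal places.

M_n = M_u/φ = 3800/0.90 = 4222.22 kip·in.
From M_n = 0.85 f'_c a b (d − a/2):
a = d − √(d² − 2M_n/(0.85 f'_c b)) = 21.5 − √(21.5² − 2 × 4222.22/(0.85 × 6 × 13.7)) = 3.023 in.
A_s = 0.85 f'_c a b / f_y = 0.85 × 6 × 3.023 × 13.7 / 60 = 3.520 in².

A_s ≈ 3.52 in²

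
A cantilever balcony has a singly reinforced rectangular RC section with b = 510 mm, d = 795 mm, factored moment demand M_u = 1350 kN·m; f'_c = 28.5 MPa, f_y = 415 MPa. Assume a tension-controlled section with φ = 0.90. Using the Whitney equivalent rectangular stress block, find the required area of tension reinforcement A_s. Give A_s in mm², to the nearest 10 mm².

M_n = M_u/φ = 1350/0.90 = 1500 kN·m.
With M_n = 0.85 f'_c a b (d − a/2), solve the quadratic for a:
a = d − √(d² − 2M_n/(0.85 f'_c b)) = 795 − √(795² − 2 × 1500×10⁶/(0.85 × 28.5 × 510)) = 171.14 mm.
A_s = 0.85 f'_c a b / f_y = 0.85 × 28.5 × 171.14 × 510 / 415 = 5094.9 mm².

A_s ≈ 5090 mm²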